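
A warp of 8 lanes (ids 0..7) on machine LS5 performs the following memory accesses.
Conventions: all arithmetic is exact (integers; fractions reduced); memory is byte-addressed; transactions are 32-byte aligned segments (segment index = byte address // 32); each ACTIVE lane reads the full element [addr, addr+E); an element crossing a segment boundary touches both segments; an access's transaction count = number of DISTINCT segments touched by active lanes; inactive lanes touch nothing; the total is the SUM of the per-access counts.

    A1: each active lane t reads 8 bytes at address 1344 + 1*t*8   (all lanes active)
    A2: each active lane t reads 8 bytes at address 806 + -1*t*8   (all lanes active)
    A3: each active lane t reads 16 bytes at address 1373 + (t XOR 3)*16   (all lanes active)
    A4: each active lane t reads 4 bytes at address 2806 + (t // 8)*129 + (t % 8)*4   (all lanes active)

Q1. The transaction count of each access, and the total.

A1: 2 transactions
A2: 3 transactions
A3: 5 transactions
A4: 2 transactions

Answer: 2,3,5,2; total 12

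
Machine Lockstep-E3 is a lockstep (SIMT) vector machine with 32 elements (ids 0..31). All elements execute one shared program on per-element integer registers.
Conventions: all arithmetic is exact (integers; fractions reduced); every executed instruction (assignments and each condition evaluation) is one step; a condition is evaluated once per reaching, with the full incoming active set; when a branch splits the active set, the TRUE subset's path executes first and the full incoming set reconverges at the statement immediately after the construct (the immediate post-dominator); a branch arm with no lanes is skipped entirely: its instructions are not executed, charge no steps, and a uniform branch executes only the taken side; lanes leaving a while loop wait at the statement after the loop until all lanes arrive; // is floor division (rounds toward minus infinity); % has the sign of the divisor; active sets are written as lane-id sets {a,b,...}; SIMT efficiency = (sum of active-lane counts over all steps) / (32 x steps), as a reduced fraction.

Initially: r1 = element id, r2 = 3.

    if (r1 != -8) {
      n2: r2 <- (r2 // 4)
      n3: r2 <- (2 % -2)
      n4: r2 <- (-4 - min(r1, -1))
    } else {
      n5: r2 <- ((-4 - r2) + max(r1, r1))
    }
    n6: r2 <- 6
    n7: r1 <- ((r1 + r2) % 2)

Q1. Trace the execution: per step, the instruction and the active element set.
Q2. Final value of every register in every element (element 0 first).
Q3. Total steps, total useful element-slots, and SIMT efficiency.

step 0: eval (r1 != -8)              {0,1,2,3,4,5,6,7,8,9,10,11,12,13,14,15,16,17,18,19,20,21,22,23,24,25,26,27,28,29,30,31}
step 1: r2 <- (r2 // 4)              {0,1,2,3,4,5,6,7,8,9,10,11,12,13,14,15,16,17,18,19,20,21,22,23,24,25,26,27,28,29,30,31}
step 2: r2 <- (2 % -2)               {0,1,2,3,4,5,6,7,8,9,10,11,12,13,14,15,16,17,18,19,20,21,22,23,24,25,26,27,28,29,30,31}
step 3: r2 <- (-4 - min(r1, -1))     {0,1,2,3,4,5,6,7,8,9,10,11,12,13,14,15,16,17,18,19,20,21,22,23,24,25,26,27,28,29,30,31}
step 4: r2 <- 6                      {0,1,2,3,4,5,6,7,8,9,10,11,12,13,14,15,16,17,18,19,20,21,22,23,24,25,26,27,28,29,30,31}
step 5: r1 <- ((r1 + r2) % 2)        {0,1,2,3,4,5,6,7,8,9,10,11,12,13,14,15,16,17,18,19,20,21,22,23,24,25,26,27,28,29,30,31}

Answer: 6 steps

r1: 0,1,0,1,0,1,0,1,0,1,0,1,0,1,0,1,0,1,0,1,0,1,0,1,0,1,0,1,0,1,0,1
r2: 6,6,6,6,6,6,6,6,6,6,6,6,6,6,6,6,6,6,6,6,6,6,6,6,6,6,6,6,6,6,6,6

steps = 6; useful = 192; efficiency = 192/192 = 1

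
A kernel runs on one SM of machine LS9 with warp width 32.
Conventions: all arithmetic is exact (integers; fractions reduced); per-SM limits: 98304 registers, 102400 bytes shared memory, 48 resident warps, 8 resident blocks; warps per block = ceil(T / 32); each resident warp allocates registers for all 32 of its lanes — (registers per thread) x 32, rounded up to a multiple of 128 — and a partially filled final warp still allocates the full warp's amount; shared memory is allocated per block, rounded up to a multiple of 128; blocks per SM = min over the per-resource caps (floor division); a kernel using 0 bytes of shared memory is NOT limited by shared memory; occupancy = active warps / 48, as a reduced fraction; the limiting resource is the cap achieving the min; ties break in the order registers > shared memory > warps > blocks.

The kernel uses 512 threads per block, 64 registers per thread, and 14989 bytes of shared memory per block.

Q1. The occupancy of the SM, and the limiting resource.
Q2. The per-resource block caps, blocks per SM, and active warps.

Answer: occupancy 1, limited by registers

registers: 3 blocks
shared memory: 6 blocks
warps: 3 blocks
blocks: 8 blocks

Answer: 3 blocks, 48 active warps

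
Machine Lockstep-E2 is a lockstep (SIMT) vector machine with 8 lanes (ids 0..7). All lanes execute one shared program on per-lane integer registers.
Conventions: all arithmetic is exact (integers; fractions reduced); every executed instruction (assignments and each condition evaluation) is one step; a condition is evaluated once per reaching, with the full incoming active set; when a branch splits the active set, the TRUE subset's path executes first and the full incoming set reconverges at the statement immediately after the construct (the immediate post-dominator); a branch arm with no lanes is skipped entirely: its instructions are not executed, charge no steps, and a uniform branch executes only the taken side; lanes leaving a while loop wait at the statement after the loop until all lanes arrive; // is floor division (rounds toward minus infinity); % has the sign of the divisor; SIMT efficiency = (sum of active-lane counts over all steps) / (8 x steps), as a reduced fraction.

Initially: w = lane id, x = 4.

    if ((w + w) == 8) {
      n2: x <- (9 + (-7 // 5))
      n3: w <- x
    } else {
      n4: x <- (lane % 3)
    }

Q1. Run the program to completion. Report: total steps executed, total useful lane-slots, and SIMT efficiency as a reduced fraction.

Answer: 4 steps, 17 useful, 17/32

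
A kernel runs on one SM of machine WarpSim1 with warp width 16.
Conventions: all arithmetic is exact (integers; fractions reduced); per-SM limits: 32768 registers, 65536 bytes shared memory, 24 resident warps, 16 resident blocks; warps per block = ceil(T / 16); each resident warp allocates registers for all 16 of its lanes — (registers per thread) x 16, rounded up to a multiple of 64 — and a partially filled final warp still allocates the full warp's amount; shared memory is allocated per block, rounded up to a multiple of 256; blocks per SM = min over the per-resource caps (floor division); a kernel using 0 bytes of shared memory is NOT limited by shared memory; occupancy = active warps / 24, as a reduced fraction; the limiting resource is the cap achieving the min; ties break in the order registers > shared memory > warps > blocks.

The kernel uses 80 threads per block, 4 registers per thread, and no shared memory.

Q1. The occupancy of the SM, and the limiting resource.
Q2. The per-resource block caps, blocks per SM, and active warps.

Answer: occupancy 5/6, limited by warps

registers: 102 blocks
shared memory: no limit (kernel uses none)
warps: 4 blocks
blocks: 16 blocks

Answer: 4 blocks, 20 active warps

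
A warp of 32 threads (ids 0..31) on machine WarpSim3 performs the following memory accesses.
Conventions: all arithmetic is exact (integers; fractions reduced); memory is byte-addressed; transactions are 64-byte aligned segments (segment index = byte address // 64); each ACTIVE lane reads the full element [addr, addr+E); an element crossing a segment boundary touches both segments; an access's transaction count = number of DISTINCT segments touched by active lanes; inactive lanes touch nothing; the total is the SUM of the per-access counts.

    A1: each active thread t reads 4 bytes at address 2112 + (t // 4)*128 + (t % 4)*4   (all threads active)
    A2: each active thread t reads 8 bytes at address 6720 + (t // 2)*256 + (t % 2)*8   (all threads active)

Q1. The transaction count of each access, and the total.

A1: 8 transactions
A2: 16 transactions

Answer: 8,16; total 24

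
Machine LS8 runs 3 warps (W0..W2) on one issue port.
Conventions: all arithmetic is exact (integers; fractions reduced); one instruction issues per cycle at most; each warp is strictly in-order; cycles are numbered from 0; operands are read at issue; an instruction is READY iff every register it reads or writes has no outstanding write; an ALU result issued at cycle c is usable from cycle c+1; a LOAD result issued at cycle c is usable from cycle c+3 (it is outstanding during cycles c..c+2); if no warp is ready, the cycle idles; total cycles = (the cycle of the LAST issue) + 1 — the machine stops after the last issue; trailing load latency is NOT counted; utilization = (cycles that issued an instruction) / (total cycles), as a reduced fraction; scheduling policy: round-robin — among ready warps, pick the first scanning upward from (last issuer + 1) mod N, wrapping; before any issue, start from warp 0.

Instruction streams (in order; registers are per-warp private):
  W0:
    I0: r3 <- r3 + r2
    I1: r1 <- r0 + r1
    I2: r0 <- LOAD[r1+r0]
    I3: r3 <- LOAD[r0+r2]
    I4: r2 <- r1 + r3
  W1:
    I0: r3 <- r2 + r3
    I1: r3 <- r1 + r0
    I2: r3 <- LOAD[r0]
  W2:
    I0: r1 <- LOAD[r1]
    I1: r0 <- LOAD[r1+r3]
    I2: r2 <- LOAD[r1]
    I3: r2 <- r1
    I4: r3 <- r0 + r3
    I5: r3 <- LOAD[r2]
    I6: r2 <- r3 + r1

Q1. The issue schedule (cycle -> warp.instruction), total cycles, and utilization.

cycle 0: W0.I0
cycle 1: W1.I0
cycle 2: W2.I0
cycle 3: W0.I1
cycle 4: W1.I1
cycle 5: W2.I1
cycle 6: W0.I2
cycle 7: W1.I2
cycle 8: W2.I2
cycle 9: W0.I3
cycle 10: idle
cycle 11: W2.I3
cycle 12: W0.I4
cycle 13: W2.I4
cycle 14: W2.I5
cycle 15: idle
cycle 16: idle
cycle 17: W2.I6

Answer: 18 cycles, utilization 5/6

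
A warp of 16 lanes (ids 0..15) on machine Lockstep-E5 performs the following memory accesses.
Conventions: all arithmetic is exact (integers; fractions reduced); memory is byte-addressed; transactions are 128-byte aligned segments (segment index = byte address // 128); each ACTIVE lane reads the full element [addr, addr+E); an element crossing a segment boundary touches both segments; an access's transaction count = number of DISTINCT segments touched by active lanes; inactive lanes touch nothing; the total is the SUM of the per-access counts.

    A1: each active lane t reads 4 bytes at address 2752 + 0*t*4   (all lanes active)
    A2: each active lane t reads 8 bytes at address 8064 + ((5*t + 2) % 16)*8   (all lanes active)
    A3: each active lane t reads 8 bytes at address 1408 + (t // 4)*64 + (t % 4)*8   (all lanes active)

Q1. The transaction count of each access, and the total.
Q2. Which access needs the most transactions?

A1: 1 transaction
A2: 1 transaction
A3: 2 transactions

Answer: 1,1,2; total 4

Answer: A3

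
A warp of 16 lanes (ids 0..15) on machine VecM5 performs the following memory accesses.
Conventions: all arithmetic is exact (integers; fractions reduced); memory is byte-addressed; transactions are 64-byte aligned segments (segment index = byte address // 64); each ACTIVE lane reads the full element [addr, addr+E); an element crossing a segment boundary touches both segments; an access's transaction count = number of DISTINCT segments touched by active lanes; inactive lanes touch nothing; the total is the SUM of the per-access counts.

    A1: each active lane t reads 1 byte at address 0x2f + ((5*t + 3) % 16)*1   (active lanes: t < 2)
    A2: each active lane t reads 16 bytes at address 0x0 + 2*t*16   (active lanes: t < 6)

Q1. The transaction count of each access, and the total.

A1: 1 transaction
A2: 3 transactions

Answer: 1,3; total 4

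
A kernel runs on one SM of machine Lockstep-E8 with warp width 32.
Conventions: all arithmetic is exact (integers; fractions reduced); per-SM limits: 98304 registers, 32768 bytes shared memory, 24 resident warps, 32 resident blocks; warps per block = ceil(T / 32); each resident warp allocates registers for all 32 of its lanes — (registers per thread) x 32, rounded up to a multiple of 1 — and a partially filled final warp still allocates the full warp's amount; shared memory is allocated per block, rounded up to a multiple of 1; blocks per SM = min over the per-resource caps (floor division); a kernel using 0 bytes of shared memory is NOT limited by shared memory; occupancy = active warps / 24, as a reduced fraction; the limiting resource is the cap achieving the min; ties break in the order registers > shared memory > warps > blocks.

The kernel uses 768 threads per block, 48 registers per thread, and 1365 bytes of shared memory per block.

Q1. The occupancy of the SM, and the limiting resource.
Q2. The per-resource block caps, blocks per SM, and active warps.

Answer: occupancy 1, limited by warps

registers: 2 blocks
shared memory: 24 blocks
warps: 1 block
blocks: 32 blocks

Answer: 1 block, 24 active warps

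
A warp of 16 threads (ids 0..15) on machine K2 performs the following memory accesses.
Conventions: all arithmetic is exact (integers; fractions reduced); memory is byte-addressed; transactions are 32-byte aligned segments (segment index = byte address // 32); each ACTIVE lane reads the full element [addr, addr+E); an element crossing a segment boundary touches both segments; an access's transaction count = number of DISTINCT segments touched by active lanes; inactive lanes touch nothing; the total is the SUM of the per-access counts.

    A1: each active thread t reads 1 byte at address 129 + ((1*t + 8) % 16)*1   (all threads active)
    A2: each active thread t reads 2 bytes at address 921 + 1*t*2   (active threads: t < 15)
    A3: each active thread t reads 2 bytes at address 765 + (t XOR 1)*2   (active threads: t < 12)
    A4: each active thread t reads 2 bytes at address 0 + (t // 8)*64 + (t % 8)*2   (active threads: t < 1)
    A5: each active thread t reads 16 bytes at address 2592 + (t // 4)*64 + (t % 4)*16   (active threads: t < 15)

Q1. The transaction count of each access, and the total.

A1: 1 transaction
A2: 2 transactions
A3: 2 transactions
A4: 1 transaction
A5: 8 transactions

Answer: 1,2,2,1,8; total 14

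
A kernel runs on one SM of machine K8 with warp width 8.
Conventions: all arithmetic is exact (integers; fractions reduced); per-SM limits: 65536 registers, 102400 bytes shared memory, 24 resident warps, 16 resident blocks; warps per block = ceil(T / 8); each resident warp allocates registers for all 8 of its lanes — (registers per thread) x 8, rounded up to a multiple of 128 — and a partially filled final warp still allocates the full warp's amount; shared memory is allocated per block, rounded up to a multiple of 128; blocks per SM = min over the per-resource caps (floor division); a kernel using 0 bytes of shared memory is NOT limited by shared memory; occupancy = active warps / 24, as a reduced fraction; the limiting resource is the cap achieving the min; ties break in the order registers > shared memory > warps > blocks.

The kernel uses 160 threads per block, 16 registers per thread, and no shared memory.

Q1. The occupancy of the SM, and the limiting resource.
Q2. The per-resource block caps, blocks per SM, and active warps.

Answer: occupancy 5/6, limited by warps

registers: 25 blocks
shared memory: no limit (kernel uses none)
warps: 1 block
blocks: 16 blocks

Answer: 1 block, 20 active warps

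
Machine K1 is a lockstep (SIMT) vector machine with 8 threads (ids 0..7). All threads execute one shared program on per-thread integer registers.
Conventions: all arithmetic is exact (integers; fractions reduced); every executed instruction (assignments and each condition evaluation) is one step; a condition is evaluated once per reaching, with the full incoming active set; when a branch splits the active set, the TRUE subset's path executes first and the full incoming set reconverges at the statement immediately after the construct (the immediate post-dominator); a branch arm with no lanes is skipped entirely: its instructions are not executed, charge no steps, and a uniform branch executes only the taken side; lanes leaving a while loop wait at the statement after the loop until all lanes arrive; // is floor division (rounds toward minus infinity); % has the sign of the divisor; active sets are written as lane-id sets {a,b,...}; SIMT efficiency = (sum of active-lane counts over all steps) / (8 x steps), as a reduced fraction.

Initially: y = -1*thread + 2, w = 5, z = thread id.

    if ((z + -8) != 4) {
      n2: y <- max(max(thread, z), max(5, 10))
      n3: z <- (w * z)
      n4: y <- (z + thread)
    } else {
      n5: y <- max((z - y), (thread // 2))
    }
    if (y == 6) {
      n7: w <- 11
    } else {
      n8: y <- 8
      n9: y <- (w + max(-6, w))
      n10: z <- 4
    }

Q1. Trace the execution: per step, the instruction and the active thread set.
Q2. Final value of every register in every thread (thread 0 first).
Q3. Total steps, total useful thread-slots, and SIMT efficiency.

step 0: eval ((z + -8) != 4)         {0,1,2,3,4,5,6,7}
step 1: y <- max(max(thread, z), max(5, 10)) {0,1,2,3,4,5,6,7}
step 2: z <- (w * z)                 {0,1,2,3,4,5,6,7}
step 3: y <- (z + thread)            {0,1,2,3,4,5,6,7}
step 4: eval (y == 6)                {0,1,2,3,4,5,6,7}
step 5: w <- 11                      {1}
step 6: y <- 8                       {0,2,3,4,5,6,7}
step 7: y <- (w + max(-6, w))        {0,2,3,4,5,6,7}
step 8: z <- 4                       {0,2,3,4,5,6,7}

Answer: 9 steps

y: 10,6,10,10,10,10,10,10
w: 5,11,5,5,5,5,5,5
z: 4,5,4,4,4,4,4,4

steps = 9; useful = 62; efficiency = 62/72 = 31/36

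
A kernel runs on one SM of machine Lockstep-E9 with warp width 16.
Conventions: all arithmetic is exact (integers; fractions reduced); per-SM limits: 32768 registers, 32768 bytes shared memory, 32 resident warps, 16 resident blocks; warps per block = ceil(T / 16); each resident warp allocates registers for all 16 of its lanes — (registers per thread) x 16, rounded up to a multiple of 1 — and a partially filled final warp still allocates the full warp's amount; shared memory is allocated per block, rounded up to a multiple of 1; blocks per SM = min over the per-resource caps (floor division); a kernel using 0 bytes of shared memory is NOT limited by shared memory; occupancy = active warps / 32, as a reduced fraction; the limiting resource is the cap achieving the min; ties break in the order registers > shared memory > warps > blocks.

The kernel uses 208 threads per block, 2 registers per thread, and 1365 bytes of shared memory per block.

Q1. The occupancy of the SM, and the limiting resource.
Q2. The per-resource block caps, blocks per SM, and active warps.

Answer: occupancy 13/16, limited by warps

registers: 78 blocks
shared memory: 24 blocks
warps: 2 blocks
blocks: 16 blocks

Answer: 2 blocks, 26 active warps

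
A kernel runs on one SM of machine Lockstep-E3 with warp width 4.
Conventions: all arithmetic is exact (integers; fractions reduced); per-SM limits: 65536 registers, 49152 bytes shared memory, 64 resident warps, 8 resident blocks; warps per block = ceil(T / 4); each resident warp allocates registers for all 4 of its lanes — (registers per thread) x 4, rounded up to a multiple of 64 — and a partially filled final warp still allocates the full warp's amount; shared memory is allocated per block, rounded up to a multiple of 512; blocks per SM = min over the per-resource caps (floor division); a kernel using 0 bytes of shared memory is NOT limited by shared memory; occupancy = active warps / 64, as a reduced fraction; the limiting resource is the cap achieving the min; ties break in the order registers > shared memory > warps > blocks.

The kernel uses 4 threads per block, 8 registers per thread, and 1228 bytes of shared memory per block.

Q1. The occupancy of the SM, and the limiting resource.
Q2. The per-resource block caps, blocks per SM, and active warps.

Answer: occupancy 1/8, limited by blocks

registers: 1024 blocks
shared memory: 32 blocks
warps: 64 blocks
blocks: 8 blocks

Answer: 8 blocks, 8 active warps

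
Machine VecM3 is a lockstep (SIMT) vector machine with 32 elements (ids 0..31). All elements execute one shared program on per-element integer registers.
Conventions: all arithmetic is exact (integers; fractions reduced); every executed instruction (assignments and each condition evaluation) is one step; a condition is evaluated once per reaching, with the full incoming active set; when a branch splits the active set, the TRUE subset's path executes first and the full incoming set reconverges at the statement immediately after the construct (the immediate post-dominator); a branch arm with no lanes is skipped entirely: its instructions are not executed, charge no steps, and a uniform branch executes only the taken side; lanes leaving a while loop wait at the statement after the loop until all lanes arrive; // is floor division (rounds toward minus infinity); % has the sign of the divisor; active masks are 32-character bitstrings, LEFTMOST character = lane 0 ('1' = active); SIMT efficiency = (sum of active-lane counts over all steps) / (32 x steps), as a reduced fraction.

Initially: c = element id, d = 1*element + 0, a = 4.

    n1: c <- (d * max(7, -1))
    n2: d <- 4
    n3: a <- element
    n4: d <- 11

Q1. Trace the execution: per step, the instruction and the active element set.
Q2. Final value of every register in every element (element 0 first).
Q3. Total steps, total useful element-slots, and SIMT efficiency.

step 0: c <- (d * max(7, -1))        11111111111111111111111111111111
step 1: d <- 4                       11111111111111111111111111111111
step 2: a <- element                 11111111111111111111111111111111
step 3: d <- 11                      11111111111111111111111111111111

Answer: 4 steps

c: 0,7,14,21,28,35,42,49,56,63,70,77,84,91,98,105,112,119,126,133,140,147,154,161,168,175,182,189,196,203,210,217
d: 11,11,11,11,11,11,11,11,11,11,11,11,11,11,11,11,11,11,11,11,11,11,11,11,11,11,11,11,11,11,11,11
a: 0,1,2,3,4,5,6,7,8,9,10,11,12,13,14,15,16,17,18,19,20,21,22,23,24,25,26,27,28,29,30,31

steps = 4; useful = 128; efficiency = 128/128 = 1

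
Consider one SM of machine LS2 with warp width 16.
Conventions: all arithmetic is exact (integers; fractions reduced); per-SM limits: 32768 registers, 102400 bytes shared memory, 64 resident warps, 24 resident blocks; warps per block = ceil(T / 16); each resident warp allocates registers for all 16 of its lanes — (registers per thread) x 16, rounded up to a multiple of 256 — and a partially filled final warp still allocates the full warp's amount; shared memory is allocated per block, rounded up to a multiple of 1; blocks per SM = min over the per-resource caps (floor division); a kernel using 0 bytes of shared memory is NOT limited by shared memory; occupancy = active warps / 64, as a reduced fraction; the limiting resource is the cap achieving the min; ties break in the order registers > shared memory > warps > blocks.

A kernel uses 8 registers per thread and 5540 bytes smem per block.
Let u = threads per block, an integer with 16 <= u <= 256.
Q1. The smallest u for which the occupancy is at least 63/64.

Answer: u = 49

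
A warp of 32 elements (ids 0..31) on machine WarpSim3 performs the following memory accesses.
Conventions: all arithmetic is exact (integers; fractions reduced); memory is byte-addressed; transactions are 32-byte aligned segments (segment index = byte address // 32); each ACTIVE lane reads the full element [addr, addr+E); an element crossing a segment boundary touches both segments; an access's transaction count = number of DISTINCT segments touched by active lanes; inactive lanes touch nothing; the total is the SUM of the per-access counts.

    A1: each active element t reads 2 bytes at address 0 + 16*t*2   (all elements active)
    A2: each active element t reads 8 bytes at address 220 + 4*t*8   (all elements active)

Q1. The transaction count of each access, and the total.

A1: 32 transactions
A2: 33 transactions

Answer: 32,33; total 65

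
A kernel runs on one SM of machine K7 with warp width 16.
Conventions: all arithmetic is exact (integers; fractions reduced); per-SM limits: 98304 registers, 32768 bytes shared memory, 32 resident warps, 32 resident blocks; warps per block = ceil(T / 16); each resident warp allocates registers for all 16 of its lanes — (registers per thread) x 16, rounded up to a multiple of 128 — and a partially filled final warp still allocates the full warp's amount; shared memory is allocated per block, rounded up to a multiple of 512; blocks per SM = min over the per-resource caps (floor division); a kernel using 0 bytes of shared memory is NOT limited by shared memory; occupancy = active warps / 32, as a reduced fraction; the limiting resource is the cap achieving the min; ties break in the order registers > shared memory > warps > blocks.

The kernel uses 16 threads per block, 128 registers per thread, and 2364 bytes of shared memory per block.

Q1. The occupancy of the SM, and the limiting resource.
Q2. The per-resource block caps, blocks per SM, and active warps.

Answer: occupancy 3/8, limited by shared memory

registers: 48 blocks
shared memory: 12 blocks
warps: 32 blocks
blocks: 32 blocks

Answer: 12 blocks, 12 active warps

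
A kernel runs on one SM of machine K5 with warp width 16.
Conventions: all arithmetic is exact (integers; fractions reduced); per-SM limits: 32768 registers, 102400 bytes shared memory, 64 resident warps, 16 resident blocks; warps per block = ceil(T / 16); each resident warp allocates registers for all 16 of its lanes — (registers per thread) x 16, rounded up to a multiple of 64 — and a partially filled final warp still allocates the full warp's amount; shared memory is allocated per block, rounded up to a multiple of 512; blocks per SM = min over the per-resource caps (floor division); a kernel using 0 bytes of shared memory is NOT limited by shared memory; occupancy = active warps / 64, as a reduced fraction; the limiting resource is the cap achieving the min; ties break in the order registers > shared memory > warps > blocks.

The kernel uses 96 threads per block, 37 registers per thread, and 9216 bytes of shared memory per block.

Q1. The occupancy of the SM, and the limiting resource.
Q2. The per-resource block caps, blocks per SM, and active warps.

Answer: occupancy 3/4, limited by registers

registers: 8 blocks
shared memory: 11 blocks
warps: 10 blocks
blocks: 16 blocks

Answer: 8 blocks, 48 active warps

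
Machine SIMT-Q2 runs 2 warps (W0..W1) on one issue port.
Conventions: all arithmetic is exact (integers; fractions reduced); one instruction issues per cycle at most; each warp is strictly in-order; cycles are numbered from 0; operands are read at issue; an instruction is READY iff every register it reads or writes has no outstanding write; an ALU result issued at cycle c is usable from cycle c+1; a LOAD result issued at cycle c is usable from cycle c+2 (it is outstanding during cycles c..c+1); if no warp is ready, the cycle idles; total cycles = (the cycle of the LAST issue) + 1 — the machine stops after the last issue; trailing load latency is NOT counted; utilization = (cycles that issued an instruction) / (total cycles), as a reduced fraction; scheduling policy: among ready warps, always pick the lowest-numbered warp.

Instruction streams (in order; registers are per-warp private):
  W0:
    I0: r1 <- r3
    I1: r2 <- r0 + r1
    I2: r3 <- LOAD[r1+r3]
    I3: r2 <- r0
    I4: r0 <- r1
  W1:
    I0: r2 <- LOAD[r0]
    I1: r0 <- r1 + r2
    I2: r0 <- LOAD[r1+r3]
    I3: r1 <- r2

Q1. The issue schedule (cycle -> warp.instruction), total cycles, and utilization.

cycle 0: W0.I0
cycle 1: W0.I1
cycle 2: W0.I2
cycle 3: W0.I3
cycle 4: W0.I4
cycle 5: W1.I0
cycle 6: idle
cycle 7: W1.I1
cycle 8: W1.I2
cycle 9: W1.I3

Answer: 10 cycles, utilization 9/10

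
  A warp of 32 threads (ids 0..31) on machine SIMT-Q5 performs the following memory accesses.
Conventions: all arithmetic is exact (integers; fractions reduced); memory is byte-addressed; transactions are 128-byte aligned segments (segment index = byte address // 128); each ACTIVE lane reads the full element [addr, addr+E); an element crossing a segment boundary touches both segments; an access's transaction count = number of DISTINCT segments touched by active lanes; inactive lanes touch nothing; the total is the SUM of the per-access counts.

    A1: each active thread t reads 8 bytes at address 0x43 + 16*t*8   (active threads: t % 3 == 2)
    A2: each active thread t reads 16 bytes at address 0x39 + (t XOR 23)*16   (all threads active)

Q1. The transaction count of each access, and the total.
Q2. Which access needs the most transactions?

A1: 10 transactions
A2: 5 transactions

Answer: 10,5; total 15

Answer: A1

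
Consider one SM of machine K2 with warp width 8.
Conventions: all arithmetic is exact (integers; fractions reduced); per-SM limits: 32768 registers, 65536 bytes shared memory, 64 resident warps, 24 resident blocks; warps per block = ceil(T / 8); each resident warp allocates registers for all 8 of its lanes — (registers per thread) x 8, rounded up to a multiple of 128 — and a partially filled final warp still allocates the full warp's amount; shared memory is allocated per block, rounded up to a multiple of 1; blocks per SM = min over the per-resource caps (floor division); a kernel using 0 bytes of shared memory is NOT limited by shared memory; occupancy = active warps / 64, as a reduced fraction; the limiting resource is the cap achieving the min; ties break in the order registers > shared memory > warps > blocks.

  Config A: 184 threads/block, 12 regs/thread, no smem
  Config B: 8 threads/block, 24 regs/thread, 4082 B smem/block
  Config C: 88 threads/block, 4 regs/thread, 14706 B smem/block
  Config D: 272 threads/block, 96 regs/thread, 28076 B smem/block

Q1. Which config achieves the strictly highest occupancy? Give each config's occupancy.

occupancies: A 23/32, B 1/4, C 11/16, D 17/32

Answer: A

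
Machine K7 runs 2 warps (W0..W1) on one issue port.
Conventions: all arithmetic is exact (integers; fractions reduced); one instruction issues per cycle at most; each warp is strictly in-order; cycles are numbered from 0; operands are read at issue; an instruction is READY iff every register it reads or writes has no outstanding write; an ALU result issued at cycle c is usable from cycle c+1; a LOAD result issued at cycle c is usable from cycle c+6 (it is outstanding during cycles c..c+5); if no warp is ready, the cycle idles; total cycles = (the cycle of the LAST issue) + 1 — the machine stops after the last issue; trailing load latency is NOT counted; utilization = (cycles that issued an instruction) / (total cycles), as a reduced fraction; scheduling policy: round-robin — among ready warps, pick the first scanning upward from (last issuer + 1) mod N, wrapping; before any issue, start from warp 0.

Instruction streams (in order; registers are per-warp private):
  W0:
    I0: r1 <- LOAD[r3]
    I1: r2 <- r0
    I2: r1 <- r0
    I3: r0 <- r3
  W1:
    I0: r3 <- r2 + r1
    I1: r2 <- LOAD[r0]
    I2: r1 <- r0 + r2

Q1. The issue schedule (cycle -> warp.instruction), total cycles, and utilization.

cycle 0: W0.I0
cycle 1: W1.I0
cycle 2: W0.I1
cycle 3: W1.I1
cycle 4: idle
cycle 5: idle
cycle 6: W0.I2
cycle 7: W0.I3
cycle 8: idle
cycle 9: W1.I2

Answer: 10 cycles, utilization 7/10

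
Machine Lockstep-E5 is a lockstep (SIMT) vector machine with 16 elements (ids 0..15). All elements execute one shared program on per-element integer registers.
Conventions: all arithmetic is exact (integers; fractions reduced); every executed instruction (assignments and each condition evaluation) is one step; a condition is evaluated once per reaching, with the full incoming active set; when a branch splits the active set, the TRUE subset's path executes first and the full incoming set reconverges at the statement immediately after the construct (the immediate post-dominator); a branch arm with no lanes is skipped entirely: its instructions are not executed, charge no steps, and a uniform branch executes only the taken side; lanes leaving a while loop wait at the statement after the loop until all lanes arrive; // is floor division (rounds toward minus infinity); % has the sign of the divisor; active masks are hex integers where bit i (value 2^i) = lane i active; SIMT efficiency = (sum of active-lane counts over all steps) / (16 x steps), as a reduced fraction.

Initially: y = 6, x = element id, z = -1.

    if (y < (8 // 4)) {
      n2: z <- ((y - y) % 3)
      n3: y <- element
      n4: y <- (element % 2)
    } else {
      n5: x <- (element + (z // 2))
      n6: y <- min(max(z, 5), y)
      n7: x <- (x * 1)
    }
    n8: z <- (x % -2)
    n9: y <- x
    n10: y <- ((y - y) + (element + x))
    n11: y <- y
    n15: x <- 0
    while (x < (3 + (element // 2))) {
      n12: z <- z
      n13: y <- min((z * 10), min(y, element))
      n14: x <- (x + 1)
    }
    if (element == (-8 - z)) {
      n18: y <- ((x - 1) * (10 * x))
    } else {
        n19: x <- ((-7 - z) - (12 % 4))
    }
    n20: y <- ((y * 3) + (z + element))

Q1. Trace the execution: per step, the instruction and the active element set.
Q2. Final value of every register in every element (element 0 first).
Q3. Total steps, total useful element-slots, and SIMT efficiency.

step 0: eval (y < (8 // 4))          0xffff
step 1: x <- (element + (z // 2))    0xffff
step 2: y <- min(max(z, 5), y)       0xffff
step 3: x <- (x * 1)                 0xffff
step 4: z <- (x % -2)                0xffff
step 5: y <- x                       0xffff
step 6: y <- ((y - y) + (element + x)) 0xffff
step 7: y <- y                       0xffff
step 8: x <- 0                       0xffff
step 9: eval (x < (3 + (element // 2))) 0xffff
step 10: z <- z                       0xffff
step 11: y <- min((z * 10), min(y, element)) 0xffff
step 12: x <- (x + 1)                 0xffff
step 13: eval (x < (3 + (element // 2))) 0xffff
step 14: z <- z                       0xffff
step 15: y <- min((z * 10), min(y, element)) 0xffff
step 16: x <- (x + 1)                 0xffff
step 17: eval (x < (3 + (element // 2))) 0xffff
step 18: z <- z                       0xffff
step 19: y <- min((z * 10), min(y, element)) 0xffff
step 20: x <- (x + 1)                 0xffff
step 21: eval (x < (3 + (element // 2))) 0xffff
step 22: z <- z                       0xfffc
step 23: y <- min((z * 10), min(y, element)) 0xfffc
step 24: x <- (x + 1)                 0xfffc
step 25: eval (x < (3 + (element // 2))) 0xfffc
step 26: z <- z                       0xfff0
step 27: y <- min((z * 10), min(y, element)) 0xfff0
step 28: x <- (x + 1)                 0xfff0
step 29: eval (x < (3 + (element // 2))) 0xfff0
step 30: z <- z                       0xffc0
step 31: y <- min((z * 10), min(y, element)) 0xffc0
step 32: x <- (x + 1)                 0xffc0
step 33: eval (x < (3 + (element // 2))) 0xffc0
step 34: z <- z                       0xff00
step 35: y <- min((z * 10), min(y, element)) 0xff00
step 36: x <- (x + 1)                 0xff00
step 37: eval (x < (3 + (element // 2))) 0xff00
step 38: z <- z                       0xfc00
step 39: y <- min((z * 10), min(y, element)) 0xfc00
step 40: x <- (x + 1)                 0xfc00
step 41: eval (x < (3 + (element // 2))) 0xfc00
step 42: z <- z                       0xf000
step 43: y <- min((z * 10), min(y, element)) 0xf000
step 44: x <- (x + 1)                 0xf000
step 45: eval (x < (3 + (element // 2))) 0xf000
step 46: z <- z                       0xc000
step 47: y <- min((z * 10), min(y, element)) 0xc000
step 48: x <- (x + 1)                 0xc000
step 49: eval (x < (3 + (element // 2))) 0xc000
step 50: eval (element == (-8 - z))   0xffff
step 51: x <- ((-7 - z) - (12 % 4))   0xffff
step 52: y <- ((y * 3) + (z + element)) 0xffff

Answer: 53 steps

y: -31,1,-29,3,-27,5,-25,7,-23,9,-21,11,-19,13,-17,15
x: -6,-7,-6,-7,-6,-7,-6,-7,-6,-7,-6,-7,-6,-7,-6,-7
z: -1,0,-1,0,-1,0,-1,0,-1,0,-1,0,-1,0,-1,0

steps = 53; useful = 624; efficiency = 624/848 = 39/53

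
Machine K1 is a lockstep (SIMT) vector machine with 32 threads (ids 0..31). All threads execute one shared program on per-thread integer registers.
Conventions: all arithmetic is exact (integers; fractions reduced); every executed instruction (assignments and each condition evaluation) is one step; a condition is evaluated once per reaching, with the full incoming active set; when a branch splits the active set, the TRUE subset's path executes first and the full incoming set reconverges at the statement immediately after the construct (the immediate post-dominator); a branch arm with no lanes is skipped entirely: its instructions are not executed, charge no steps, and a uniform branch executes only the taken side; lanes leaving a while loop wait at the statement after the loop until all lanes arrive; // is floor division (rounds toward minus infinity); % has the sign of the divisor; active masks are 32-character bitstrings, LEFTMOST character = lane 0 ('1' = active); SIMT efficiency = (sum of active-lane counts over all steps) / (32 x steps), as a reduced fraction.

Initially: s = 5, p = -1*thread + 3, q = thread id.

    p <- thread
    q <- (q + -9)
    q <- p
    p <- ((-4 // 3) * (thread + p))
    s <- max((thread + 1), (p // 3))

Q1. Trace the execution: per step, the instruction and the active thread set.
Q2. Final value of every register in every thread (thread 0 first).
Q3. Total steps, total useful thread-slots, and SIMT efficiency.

step 0: p <- thread                  11111111111111111111111111111111
step 1: q <- (q + -9)                11111111111111111111111111111111
step 2: q <- p                       11111111111111111111111111111111
step 3: p <- ((-4 // 3) * (thread + p)) 11111111111111111111111111111111
step 4: s <- max((thread + 1), (p // 3)) 11111111111111111111111111111111

Answer: 5 steps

s: 1,2,3,4,5,6,7,8,9,10,11,12,13,14,15,16,17,18,19,20,21,22,23,24,25,26,27,28,29,30,31,32
p: 0,-4,-8,-12,-16,-20,-24,-28,-32,-36,-40,-44,-48,-52,-56,-60,-64,-68,-72,-76,-80,-84,-88,-92,-96,-100,-104,-108,-112,-116,-120,-124
q: 0,1,2,3,4,5,6,7,8,9,10,11,12,13,14,15,16,17,18,19,20,21,22,23,24,25,26,27,28,29,30,31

steps = 5; useful = 160; efficiency = 160/160 = 1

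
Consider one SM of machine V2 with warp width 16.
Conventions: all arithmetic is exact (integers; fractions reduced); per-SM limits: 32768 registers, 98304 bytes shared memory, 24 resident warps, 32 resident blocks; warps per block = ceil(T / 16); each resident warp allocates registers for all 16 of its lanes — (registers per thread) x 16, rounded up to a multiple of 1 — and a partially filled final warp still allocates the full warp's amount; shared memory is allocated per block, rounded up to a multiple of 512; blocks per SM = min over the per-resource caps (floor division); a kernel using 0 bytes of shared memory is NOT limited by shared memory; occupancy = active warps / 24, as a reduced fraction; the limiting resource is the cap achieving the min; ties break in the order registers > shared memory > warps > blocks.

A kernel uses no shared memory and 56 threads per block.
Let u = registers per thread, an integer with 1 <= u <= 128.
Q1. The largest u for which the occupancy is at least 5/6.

Answer: u = 102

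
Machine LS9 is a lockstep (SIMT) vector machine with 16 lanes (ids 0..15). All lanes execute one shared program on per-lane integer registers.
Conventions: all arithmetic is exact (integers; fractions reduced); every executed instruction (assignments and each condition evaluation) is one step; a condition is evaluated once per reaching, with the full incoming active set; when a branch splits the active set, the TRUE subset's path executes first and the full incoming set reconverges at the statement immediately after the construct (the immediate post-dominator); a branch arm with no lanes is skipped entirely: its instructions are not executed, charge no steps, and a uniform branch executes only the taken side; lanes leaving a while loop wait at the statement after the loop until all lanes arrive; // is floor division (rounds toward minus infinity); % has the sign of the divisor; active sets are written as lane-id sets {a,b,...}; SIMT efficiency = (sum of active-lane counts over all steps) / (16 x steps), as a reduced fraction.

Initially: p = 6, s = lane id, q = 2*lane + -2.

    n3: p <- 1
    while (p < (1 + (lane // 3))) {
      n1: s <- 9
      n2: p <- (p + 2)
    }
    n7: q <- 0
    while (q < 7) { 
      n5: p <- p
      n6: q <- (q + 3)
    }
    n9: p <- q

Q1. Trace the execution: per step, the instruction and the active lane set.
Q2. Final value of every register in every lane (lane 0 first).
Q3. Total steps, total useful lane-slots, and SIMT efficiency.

step 0: p <- 1                       {0,1,2,3,4,5,6,7,8,9,10,11,12,13,14,15}
step 1: eval (p < (1 + (lane // 3))) {0,1,2,3,4,5,6,7,8,9,10,11,12,13,14,15}
step 2: s <- 9                       {3,4,5,6,7,8,9,10,11,12,13,14,15}
step 3: p <- (p + 2)                 {3,4,5,6,7,8,9,10,11,12,13,14,15}
step 4: eval (p < (1 + (lane // 3))) {3,4,5,6,7,8,9,10,11,12,13,14,15}
step 5: s <- 9                       {9,10,11,12,13,14,15}
step 6: p <- (p + 2)                 {9,10,11,12,13,14,15}
step 7: eval (p < (1 + (lane // 3))) {9,10,11,12,13,14,15}
step 8: s <- 9                       {15}
step 9: p <- (p + 2)                 {15}
step 10: eval (p < (1 + (lane // 3))) {15}
step 11: q <- 0                       {0,1,2,3,4,5,6,7,8,9,10,11,12,13,14,15}
step 12: eval (q < 7)                 {0,1,2,3,4,5,6,7,8,9,10,11,12,13,14,15}
step 13: p <- p                       {0,1,2,3,4,5,6,7,8,9,10,11,12,13,14,15}
step 14: q <- (q + 3)                 {0,1,2,3,4,5,6,7,8,9,10,11,12,13,14,15}
step 15: eval (q < 7)                 {0,1,2,3,4,5,6,7,8,9,10,11,12,13,14,15}
step 16: p <- p                       {0,1,2,3,4,5,6,7,8,9,10,11,12,13,14,15}
step 17: q <- (q + 3)                 {0,1,2,3,4,5,6,7,8,9,10,11,12,13,14,15}
step 18: eval (q < 7)                 {0,1,2,3,4,5,6,7,8,9,10,11,12,13,14,15}
step 19: p <- p                       {0,1,2,3,4,5,6,7,8,9,10,11,12,13,14,15}
step 20: q <- (q + 3)                 {0,1,2,3,4,5,6,7,8,9,10,11,12,13,14,15}
step 21: eval (q < 7)                 {0,1,2,3,4,5,6,7,8,9,10,11,12,13,14,15}
step 22: p <- q                       {0,1,2,3,4,5,6,7,8,9,10,11,12,13,14,15}

Answer: 23 steps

p: 9,9,9,9,9,9,9,9,9,9,9,9,9,9,9,9
s: 0,1,2,9,9,9,9,9,9,9,9,9,9,9,9,9
q: 9,9,9,9,9,9,9,9,9,9,9,9,9,9,9,9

steps = 23; useful = 287; efficiency = 287/368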